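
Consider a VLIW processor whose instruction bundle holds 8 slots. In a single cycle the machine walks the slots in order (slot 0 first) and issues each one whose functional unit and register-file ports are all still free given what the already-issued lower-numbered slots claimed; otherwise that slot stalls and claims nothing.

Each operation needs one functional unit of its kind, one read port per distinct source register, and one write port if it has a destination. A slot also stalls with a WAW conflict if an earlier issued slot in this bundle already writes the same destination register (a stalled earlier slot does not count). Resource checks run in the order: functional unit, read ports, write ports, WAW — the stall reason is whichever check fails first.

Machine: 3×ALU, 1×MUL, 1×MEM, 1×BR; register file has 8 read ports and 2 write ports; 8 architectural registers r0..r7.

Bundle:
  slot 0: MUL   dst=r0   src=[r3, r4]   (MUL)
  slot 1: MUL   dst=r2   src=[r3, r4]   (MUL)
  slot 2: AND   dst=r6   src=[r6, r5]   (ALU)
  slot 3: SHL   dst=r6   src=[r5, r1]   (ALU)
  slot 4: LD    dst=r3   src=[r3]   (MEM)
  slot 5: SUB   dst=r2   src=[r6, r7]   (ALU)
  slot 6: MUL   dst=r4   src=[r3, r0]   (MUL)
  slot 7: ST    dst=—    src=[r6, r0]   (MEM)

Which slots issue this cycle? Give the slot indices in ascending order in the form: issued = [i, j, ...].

#0 MUL src=r3,r4 dispatched  <A:3 Mu:0 Ld:1 B:1 rd:6 wr:1>
#1 MUL src=r3,r4 held:FU  <A:3 Mu:0 Ld:1 B:1 rd:6 wr:1>
#2 ALU src=r6,r5 dispatched  <A:2 Mu:0 Ld:1 B:1 rd:4 wr:0>
#3 ALU src=r5,r1 held:WR_PORT  <A:2 Mu:0 Ld:1 B:1 rd:4 wr:0>
#4 MEM src=r3 held:WR_PORT  <A:2 Mu:0 Ld:1 B:1 rd:4 wr:0>
#5 ALU src=r6,r7 held:WR_PORT  <A:2 Mu:0 Ld:1 B:1 rd:4 wr:0>
#6 MUL src=r3,r0 held:FU  <A:2 Mu:0 Ld:1 B:1 rd:4 wr:0>
#7 MEM src=r6,r0 dispatched  <A:2 Mu:0 Ld:0 B:1 rd:2 wr:0>

issued = [0, 2, 7]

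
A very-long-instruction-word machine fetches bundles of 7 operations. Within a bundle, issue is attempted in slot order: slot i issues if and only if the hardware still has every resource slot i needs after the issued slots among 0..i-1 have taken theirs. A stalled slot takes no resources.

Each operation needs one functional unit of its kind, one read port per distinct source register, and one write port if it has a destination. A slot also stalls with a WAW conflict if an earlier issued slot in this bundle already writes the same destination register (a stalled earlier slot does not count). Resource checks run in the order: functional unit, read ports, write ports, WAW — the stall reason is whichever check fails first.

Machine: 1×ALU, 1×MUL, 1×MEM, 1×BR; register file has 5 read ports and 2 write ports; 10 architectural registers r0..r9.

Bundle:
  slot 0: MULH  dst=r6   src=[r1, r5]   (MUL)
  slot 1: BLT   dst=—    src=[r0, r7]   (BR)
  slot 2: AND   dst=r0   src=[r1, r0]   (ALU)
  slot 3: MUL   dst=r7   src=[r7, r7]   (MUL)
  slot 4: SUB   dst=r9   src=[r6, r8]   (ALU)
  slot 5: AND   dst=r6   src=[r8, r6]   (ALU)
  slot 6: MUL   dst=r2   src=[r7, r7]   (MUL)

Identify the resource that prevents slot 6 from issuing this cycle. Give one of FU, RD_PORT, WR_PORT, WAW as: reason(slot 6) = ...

(0) want 1×MUL +2rd +1wr — yes → AL1|MU0|ME1|BR1|rd3|wr1
(1) want 1×BR +2rd +0wr — yes → AL1|MU0|ME1|BR0|rd1|wr1
(2) want 1×ALU +2rd +1wr — RD_PORT → AL1|MU0|ME1|BR0|rd1|wr1
(3) want 1×MUL +1rd +1wr — FU → AL1|MU0|ME1|BR0|rd1|wr1
(4) want 1×ALU +2rd +1wr — RD_PORT → AL1|MU0|ME1|BR0|rd1|wr1
(5) want 1×ALU +2rd +1wr — RD_PORT → AL1|MU0|ME1|BR0|rd1|wr1
(6) want 1×MUL +1rd +1wr — FU → AL1|MU0|ME1|BR0|rd1|wr1

reason(slot 6) = FU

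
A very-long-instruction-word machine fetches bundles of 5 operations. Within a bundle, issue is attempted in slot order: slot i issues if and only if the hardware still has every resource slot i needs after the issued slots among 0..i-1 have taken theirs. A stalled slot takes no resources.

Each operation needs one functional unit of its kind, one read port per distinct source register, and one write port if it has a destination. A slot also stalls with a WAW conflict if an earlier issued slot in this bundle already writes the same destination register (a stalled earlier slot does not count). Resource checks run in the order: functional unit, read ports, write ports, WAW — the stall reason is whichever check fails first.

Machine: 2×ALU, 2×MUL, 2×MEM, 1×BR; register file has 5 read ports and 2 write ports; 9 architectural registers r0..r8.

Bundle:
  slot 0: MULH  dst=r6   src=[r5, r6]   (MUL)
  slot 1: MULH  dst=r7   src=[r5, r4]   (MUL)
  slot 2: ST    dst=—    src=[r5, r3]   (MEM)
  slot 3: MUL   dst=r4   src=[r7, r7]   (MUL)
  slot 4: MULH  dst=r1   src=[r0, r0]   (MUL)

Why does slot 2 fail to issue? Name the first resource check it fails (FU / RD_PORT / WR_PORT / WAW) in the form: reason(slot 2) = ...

reason(slot 2) = RD_PORT

(0) want 1×MUL +2rd +1wr — yes → AL2|MU1|ME2|BR1|rd3|wr1
(1) want 1×MUL +2rd +1wr — yes → AL2|MU0|ME2|BR1|rd1|wr0
(2) want 1×MEM +2rd +0wr — RD_PORT → AL2|MU0|ME2|BR1|rd1|wr0
(3) want 1×MUL +1rd +1wr — FU → AL2|MU0|ME2|BR1|rd1|wr0
(4) want 1×MUL +1rd +1wr — FU → AL2|MU0|ME2|BR1|rd1|wr0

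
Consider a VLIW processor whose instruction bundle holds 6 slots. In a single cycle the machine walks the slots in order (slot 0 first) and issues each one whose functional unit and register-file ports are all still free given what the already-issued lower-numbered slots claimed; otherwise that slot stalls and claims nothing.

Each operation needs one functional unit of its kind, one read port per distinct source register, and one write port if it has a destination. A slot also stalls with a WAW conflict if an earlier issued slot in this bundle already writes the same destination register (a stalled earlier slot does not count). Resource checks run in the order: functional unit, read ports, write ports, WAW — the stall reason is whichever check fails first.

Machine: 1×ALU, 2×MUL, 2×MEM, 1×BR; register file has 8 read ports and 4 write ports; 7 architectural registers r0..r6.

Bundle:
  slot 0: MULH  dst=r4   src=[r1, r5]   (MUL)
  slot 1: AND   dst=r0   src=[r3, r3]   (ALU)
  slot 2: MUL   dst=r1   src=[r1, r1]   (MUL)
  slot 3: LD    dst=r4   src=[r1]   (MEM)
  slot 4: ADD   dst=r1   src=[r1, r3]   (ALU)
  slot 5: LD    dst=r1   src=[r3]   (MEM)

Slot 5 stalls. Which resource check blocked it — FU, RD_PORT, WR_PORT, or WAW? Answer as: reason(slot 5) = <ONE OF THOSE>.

  0. MUL→r4 ⇒ go  {1A/1Mu/2Ld/1B | 6r 3w}
  1. ALU→r0 ⇒ go  {0A/1Mu/2Ld/1B | 5r 2w}
  2. MUL→r1 ⇒ go  {0A/0Mu/2Ld/1B | 4r 1w}
  3. MEM→r4 ⇒ no(WAW)  {0A/0Mu/2Ld/1B | 4r 1w}
  4. ALU→r1 ⇒ no(FU)  {0A/0Mu/2Ld/1B | 4r 1w}
  5. MEM→r1 ⇒ no(WAW)  {0A/0Mu/2Ld/1B | 4r 1w}

reason(slot 5) = WAW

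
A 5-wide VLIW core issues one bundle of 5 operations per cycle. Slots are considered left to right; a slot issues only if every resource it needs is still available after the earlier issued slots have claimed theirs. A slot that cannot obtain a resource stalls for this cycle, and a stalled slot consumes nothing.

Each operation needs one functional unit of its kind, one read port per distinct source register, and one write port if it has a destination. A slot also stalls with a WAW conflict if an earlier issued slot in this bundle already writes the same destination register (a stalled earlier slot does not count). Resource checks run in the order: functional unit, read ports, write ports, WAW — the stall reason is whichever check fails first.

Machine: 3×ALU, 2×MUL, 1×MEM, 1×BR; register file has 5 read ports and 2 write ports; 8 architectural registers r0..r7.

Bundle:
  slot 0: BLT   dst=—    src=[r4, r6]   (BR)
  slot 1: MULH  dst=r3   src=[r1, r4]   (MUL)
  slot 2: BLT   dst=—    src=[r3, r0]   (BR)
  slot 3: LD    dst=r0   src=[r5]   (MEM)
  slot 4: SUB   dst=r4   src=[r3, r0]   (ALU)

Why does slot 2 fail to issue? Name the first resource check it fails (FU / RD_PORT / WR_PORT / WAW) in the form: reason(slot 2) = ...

#0 BR src=r4,r6 dispatched  <A:3 Mu:2 Ld:1 B:0 rd:3 wr:2>
#1 MUL src=r1,r4 dispatched  <A:3 Mu:1 Ld:1 B:0 rd:1 wr:1>
#2 BR src=r3,r0 held:FU  <A:3 Mu:1 Ld:1 B:0 rd:1 wr:1>
#3 MEM src=r5 dispatched  <A:3 Mu:1 Ld:0 B:0 rd:0 wr:0>
#4 ALU src=r3,r0 held:RD_PORT  <A:3 Mu:1 Ld:0 B:0 rd:0 wr:0>

reason(slot 2) = FU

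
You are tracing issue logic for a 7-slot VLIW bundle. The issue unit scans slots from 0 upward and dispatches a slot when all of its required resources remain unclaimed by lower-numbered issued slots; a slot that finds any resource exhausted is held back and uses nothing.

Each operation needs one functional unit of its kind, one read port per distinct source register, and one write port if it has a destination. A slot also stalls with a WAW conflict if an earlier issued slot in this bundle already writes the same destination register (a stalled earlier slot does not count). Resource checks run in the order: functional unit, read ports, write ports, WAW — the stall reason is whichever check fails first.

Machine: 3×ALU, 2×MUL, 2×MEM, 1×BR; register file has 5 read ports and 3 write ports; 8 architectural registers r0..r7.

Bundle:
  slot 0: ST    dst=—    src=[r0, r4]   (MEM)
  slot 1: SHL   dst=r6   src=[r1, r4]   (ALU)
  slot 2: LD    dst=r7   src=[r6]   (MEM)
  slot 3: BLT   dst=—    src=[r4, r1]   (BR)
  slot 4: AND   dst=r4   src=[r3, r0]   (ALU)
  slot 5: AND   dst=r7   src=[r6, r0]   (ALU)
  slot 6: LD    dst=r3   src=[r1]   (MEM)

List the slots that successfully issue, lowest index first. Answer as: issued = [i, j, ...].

issued = [0, 1, 2]

[0] MEM needs rd=2 wr=0: ok; after: ALU=3 MUL=2 MEM=1 BR=1, R=3, W=3
[1] ALU needs rd=2 wr=1: ok; after: ALU=2 MUL=2 MEM=1 BR=1, R=1, W=2
[2] MEM needs rd=1 wr=1: ok; after: ALU=2 MUL=2 MEM=0 BR=1, R=0, W=1
[3] BR needs rd=2 wr=0: RD_PORT; after: ALU=2 MUL=2 MEM=0 BR=1, R=0, W=1
[4] ALU needs rd=2 wr=1: RD_PORT; after: ALU=2 MUL=2 MEM=0 BR=1, R=0, W=1
[5] ALU needs rd=2 wr=1: RD_PORT; after: ALU=2 MUL=2 MEM=0 BR=1, R=0, W=1
[6] MEM needs rd=1 wr=1: FU; after: ALU=2 MUL=2 MEM=0 BR=1, R=0, W=1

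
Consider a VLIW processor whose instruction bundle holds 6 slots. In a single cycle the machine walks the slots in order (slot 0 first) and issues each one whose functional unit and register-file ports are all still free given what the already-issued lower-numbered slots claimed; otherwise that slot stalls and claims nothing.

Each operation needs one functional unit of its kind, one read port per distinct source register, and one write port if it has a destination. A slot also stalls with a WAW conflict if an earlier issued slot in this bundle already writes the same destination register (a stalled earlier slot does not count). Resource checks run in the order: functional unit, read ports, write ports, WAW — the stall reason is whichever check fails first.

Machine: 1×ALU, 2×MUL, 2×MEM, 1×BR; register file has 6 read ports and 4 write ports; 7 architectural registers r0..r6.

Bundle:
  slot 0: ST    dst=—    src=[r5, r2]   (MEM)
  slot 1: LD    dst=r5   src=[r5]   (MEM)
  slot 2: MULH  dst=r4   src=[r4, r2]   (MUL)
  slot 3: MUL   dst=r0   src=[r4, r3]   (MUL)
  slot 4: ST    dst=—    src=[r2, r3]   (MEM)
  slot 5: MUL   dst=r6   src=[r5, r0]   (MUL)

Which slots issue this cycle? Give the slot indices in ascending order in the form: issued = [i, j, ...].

  0. MEM ⇒ go  {1A/2Mu/1Ld/1B | 4r 4w}
  1. MEM→r5 ⇒ go  {1A/2Mu/0Ld/1B | 3r 3w}
  2. MUL→r4 ⇒ go  {1A/1Mu/0Ld/1B | 1r 2w}
  3. MUL→r0 ⇒ no(RD_PORT)  {1A/1Mu/0Ld/1B | 1r 2w}
  4. MEM ⇒ no(FU)  {1A/1Mu/0Ld/1B | 1r 2w}
  5. MUL→r6 ⇒ no(RD_PORT)  {1A/1Mu/0Ld/1B | 1r 2w}

issued = [0, 1, 2]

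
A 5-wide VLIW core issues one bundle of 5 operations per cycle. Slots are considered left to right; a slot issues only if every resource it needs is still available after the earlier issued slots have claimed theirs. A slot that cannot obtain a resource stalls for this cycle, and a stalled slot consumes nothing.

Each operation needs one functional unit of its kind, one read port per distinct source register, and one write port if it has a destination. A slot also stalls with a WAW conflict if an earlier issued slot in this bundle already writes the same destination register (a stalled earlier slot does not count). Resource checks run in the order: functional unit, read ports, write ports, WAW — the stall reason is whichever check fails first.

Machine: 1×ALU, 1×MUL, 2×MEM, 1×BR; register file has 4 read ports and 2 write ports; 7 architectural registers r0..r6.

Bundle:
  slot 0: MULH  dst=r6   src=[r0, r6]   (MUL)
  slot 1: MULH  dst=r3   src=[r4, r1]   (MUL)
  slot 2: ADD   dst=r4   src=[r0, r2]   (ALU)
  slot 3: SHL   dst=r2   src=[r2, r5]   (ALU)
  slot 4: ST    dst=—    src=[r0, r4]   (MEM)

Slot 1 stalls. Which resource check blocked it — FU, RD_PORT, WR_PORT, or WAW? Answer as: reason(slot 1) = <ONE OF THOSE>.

#0 MUL src=r0,r6 dispatched  <A:1 Mu:0 Ld:2 B:1 rd:2 wr:1>
#1 MUL src=r4,r1 held:FU  <A:1 Mu:0 Ld:2 B:1 rd:2 wr:1>
#2 ALU src=r0,r2 dispatched  <A:0 Mu:0 Ld:2 B:1 rd:0 wr:0>
#3 ALU src=r2,r5 held:FU  <A:0 Mu:0 Ld:2 B:1 rd:0 wr:0>
#4 MEM src=r0,r4 held:RD_PORT  <A:0 Mu:0 Ld:2 B:1 rd:0 wr:0>

reason(slot 1) = FU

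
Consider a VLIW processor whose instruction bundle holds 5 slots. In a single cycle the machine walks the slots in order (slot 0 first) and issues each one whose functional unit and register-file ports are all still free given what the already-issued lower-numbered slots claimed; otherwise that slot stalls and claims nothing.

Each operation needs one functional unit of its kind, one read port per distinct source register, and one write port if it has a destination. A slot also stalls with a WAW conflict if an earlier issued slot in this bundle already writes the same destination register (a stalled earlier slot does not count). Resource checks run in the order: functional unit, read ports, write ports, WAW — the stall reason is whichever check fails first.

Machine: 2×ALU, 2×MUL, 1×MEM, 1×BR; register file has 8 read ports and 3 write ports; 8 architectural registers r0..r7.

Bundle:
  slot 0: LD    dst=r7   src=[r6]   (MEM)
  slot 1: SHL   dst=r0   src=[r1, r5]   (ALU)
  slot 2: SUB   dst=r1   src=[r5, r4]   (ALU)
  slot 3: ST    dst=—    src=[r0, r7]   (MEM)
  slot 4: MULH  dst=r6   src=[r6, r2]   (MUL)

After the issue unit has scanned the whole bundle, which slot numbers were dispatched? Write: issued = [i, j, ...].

  0. MEM→r7 ⇒ go  {2A/2Mu/0Ld/1B | 7r 2w}
  1. ALU→r0 ⇒ go  {1A/2Mu/0Ld/1B | 5r 1w}
  2. ALU→r1 ⇒ go  {0A/2Mu/0Ld/1B | 3r 0w}
  3. MEM ⇒ no(FU)  {0A/2Mu/0Ld/1B | 3r 0w}
  4. MUL→r6 ⇒ no(WR_PORT)  {0A/2Mu/0Ld/1B | 3r 0w}

issued = [0, 1, 2]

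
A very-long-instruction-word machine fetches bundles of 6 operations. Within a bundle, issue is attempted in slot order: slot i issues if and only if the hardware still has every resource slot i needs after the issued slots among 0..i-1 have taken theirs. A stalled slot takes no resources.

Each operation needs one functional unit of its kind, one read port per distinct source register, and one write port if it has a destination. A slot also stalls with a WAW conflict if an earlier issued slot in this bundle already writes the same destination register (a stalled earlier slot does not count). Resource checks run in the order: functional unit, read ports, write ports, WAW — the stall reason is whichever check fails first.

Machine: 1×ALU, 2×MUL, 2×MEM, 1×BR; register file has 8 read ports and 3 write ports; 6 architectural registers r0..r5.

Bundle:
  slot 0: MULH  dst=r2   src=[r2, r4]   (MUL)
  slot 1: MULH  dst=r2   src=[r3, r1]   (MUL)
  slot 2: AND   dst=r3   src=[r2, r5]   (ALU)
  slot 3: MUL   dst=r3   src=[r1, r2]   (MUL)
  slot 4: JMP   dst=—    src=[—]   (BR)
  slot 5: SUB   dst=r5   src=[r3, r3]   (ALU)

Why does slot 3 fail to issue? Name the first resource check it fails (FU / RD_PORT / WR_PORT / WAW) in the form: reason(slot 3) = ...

reason(slot 3) = WAW

[0] MUL needs rd=2 wr=1: ok; after: ALU=1 MUL=1 MEM=2 BR=1, R=6, W=2
[1] MUL needs rd=2 wr=1: WAW; after: ALU=1 MUL=1 MEM=2 BR=1, R=6, W=2
[2] ALU needs rd=2 wr=1: ok; after: ALU=0 MUL=1 MEM=2 BR=1, R=4, W=1
[3] MUL needs rd=2 wr=1: WAW; after: ALU=0 MUL=1 MEM=2 BR=1, R=4, W=1
[4] BR needs rd=0 wr=0: ok; after: ALU=0 MUL=1 MEM=2 BR=0, R=4, W=1
[5] ALU needs rd=1 wr=1: FU; after: ALU=0 MUL=1 MEM=2 BR=0, R=4, W=1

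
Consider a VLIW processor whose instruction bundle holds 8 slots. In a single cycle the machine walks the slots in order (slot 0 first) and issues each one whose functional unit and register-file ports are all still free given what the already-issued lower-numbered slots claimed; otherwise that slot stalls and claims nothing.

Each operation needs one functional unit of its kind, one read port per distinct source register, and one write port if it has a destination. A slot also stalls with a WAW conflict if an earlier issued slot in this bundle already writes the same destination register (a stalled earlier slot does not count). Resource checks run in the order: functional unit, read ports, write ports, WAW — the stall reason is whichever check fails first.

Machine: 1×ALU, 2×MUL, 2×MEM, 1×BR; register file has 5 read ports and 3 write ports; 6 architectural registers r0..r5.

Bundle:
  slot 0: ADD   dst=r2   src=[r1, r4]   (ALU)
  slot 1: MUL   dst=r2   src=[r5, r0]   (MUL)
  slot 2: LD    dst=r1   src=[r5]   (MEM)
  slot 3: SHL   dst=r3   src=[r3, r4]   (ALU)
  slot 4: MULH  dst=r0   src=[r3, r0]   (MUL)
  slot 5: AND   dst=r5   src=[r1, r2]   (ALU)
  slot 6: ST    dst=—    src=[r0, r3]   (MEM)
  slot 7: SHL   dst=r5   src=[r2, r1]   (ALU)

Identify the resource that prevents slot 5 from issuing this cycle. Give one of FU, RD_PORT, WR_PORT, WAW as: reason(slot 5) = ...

  0. ALU→r2 ⇒ go  {0A/2Mu/2Ld/1B | 3r 2w}
  1. MUL→r2 ⇒ no(WAW)  {0A/2Mu/2Ld/1B | 3r 2w}
  2. MEM→r1 ⇒ go  {0A/2Mu/1Ld/1B | 2r 1w}
  3. ALU→r3 ⇒ no(FU)  {0A/2Mu/1Ld/1B | 2r 1w}
  4. MUL→r0 ⇒ go  {0A/1Mu/1Ld/1B | 0r 0w}
  5. ALU→r5 ⇒ no(FU)  {0A/1Mu/1Ld/1B | 0r 0w}
  6. MEM ⇒ no(RD_PORT)  {0A/1Mu/1Ld/1B | 0r 0w}
  7. ALU→r5 ⇒ no(FU)  {0A/1Mu/1Ld/1B | 0r 0w}

reason(slot 5) = FU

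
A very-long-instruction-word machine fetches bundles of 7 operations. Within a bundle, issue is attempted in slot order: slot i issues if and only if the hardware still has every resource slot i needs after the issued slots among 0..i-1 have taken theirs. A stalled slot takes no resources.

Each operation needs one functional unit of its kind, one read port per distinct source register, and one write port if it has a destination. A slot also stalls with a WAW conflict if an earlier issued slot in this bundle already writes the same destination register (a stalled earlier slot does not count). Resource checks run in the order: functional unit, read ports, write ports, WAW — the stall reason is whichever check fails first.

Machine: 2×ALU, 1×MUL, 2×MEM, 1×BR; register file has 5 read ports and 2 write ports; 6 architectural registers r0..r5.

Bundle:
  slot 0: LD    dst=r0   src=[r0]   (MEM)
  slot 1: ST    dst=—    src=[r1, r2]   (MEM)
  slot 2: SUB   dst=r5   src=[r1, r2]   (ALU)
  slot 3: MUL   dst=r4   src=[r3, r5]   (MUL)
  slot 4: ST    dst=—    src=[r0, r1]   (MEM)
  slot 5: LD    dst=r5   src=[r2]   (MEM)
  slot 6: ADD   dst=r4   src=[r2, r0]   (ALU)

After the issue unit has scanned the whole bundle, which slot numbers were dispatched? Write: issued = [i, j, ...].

issued = [0, 1, 2]

[0] MEM needs rd=1 wr=1: ok; after: ALU=2 MUL=1 MEM=1 BR=1, R=4, W=1
[1] MEM needs rd=2 wr=0: ok; after: ALU=2 MUL=1 MEM=0 BR=1, R=2, W=1
[2] ALU needs rd=2 wr=1: ok; after: ALU=1 MUL=1 MEM=0 BR=1, R=0, W=0
[3] MUL needs rd=2 wr=1: RD_PORT; after: ALU=1 MUL=1 MEM=0 BR=1, R=0, W=0
[4] MEM needs rd=2 wr=0: FU; after: ALU=1 MUL=1 MEM=0 BR=1, R=0, W=0
[5] MEM needs rd=1 wr=1: FU; after: ALU=1 MUL=1 MEM=0 BR=1, R=0, W=0
[6] ALU needs rd=2 wr=1: RD_PORT; after: ALU=1 MUL=1 MEM=0 BR=1, R=0, W=0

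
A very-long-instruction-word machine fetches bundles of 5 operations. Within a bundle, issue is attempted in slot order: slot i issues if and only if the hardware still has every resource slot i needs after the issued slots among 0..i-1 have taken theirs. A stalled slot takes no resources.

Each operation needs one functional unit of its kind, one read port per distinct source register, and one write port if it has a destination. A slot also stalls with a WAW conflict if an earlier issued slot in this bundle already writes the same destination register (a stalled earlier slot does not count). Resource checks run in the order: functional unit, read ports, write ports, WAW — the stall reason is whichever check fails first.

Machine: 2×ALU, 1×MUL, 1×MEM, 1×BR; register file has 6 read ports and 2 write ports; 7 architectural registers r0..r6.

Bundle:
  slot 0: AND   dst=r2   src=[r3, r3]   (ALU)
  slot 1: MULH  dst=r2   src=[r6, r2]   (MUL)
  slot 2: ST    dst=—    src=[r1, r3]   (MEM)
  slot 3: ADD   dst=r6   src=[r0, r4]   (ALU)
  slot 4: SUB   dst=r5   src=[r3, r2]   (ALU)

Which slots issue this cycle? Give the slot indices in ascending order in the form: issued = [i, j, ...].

issued = [0, 2, 3]

  0. ALU→r2 ⇒ go  {1A/1Mu/1Ld/1B | 5r 1w}
  1. MUL→r2 ⇒ no(WAW)  {1A/1Mu/1Ld/1B | 5r 1w}
  2. MEM ⇒ go  {1A/1Mu/0Ld/1B | 3r 1w}
  3. ALU→r6 ⇒ go  {0A/1Mu/0Ld/1B | 1r 0w}
  4. ALU→r5 ⇒ no(FU)  {0A/1Mu/0Ld/1B | 1r 0w}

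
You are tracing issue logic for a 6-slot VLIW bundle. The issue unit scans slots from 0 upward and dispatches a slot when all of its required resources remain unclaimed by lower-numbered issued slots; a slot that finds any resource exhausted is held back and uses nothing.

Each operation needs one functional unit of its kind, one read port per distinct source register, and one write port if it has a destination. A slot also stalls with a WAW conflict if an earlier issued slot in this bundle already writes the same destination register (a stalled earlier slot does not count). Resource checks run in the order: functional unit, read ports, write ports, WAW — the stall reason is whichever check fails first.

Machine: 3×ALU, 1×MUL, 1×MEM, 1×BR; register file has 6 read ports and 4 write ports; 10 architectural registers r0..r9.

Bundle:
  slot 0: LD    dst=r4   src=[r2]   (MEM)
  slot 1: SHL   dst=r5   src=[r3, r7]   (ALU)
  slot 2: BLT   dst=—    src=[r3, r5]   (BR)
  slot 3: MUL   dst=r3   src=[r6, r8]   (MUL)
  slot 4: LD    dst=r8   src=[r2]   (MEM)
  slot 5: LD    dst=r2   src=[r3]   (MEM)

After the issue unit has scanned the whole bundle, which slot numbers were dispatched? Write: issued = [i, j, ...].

slot 0 (MEM): ISSUE — free A3,Mu1,Ld0,B1 rp5 wp3
slot 1 (ALU): ISSUE — free A2,Mu1,Ld0,B1 rp3 wp2
slot 2 (BR): ISSUE — free A2,Mu1,Ld0,B0 rp1 wp2
slot 3 (MUL): stall RD_PORT — free A2,Mu1,Ld0,B0 rp1 wp2
slot 4 (MEM): stall FU — free A2,Mu1,Ld0,B0 rp1 wp2
slot 5 (MEM): stall FU — free A2,Mu1,Ld0,B0 rp1 wp2

issued = [0, 1, 2]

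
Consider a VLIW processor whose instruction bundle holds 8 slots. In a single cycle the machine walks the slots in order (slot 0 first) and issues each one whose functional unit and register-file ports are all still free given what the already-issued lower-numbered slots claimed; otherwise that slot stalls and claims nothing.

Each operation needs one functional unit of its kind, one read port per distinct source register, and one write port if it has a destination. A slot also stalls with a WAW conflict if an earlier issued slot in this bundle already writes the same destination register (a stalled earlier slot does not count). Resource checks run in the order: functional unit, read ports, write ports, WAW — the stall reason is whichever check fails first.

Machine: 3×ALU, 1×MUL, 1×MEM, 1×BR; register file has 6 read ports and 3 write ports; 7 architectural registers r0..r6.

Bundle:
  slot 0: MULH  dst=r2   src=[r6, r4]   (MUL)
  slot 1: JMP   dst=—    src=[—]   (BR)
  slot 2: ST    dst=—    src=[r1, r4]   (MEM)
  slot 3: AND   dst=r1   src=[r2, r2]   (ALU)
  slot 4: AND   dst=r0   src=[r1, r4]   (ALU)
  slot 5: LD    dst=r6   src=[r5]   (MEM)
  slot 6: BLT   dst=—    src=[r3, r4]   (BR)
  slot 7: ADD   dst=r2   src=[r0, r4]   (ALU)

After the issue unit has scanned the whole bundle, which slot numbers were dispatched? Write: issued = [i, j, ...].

issued = [0, 1, 2, 3]

[0] MUL needs rd=2 wr=1: ok; after: ALU=3 MUL=0 MEM=1 BR=1, R=4, W=2
[1] BR needs rd=0 wr=0: ok; after: ALU=3 MUL=0 MEM=1 BR=0, R=4, W=2
[2] MEM needs rd=2 wr=0: ok; after: ALU=3 MUL=0 MEM=0 BR=0, R=2, W=2
[3] ALU needs rd=1 wr=1: ok; after: ALU=2 MUL=0 MEM=0 BR=0, R=1, W=1
[4] ALU needs rd=2 wr=1: RD_PORT; after: ALU=2 MUL=0 MEM=0 BR=0, R=1, W=1
[5] MEM needs rd=1 wr=1: FU; after: ALU=2 MUL=0 MEM=0 BR=0, R=1, W=1
[6] BR needs rd=2 wr=0: FU; after: ALU=2 MUL=0 MEM=0 BR=0, R=1, W=1
[7] ALU needs rd=2 wr=1: RD_PORT; after: ALU=2 MUL=0 MEM=0 BR=0, R=1, W=1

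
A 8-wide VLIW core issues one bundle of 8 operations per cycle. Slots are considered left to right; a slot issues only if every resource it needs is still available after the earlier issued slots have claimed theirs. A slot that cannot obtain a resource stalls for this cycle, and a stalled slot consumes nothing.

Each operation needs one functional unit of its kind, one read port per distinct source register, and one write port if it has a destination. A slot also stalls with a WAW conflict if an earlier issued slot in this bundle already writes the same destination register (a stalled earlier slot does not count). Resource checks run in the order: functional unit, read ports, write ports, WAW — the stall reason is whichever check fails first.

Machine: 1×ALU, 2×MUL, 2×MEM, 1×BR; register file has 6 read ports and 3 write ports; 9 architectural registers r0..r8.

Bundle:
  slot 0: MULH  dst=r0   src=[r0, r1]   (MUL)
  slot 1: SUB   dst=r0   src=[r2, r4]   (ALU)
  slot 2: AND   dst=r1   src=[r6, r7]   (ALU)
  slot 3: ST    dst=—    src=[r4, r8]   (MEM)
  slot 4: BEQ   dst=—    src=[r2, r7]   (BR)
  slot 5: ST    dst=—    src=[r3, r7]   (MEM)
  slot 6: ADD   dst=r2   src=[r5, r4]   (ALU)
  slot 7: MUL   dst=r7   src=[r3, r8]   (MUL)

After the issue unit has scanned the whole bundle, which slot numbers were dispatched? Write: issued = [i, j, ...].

slot 0 (MUL): ISSUE — free A1,Mu1,Ld2,B1 rp4 wp2
slot 1 (ALU): stall WAW — free A1,Mu1,Ld2,B1 rp4 wp2
slot 2 (ALU): ISSUE — free A0,Mu1,Ld2,B1 rp2 wp1
slot 3 (MEM): ISSUE — free A0,Mu1,Ld1,B1 rp0 wp1
slot 4 (BR): stall RD_PORT — free A0,Mu1,Ld1,B1 rp0 wp1
slot 5 (MEM): stall RD_PORT — free A0,Mu1,Ld1,B1 rp0 wp1
slot 6 (ALU): stall FU — free A0,Mu1,Ld1,B1 rp0 wp1
slot 7 (MUL): stall RD_PORT — free A0,Mu1,Ld1,B1 rp0 wp1

issued = [0, 2, 3]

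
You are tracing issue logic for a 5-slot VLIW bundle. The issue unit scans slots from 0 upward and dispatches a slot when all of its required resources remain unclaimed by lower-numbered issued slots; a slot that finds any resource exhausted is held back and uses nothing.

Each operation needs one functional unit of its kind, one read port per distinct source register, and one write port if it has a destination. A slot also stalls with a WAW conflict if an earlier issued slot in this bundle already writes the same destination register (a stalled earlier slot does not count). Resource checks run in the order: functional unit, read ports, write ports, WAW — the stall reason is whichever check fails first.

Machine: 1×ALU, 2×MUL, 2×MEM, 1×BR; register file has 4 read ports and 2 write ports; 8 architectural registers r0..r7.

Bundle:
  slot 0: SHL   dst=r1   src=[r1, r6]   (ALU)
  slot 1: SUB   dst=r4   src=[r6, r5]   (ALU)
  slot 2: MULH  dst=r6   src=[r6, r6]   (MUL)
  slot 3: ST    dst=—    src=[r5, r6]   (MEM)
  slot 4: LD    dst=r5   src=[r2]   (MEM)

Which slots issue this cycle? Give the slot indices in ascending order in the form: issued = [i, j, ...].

issued = [0, 2]

slot 0 (ALU): ISSUE — free A0,Mu2,Ld2,B1 rp2 wp1
slot 1 (ALU): stall FU — free A0,Mu2,Ld2,B1 rp2 wp1
slot 2 (MUL): ISSUE — free A0,Mu1,Ld2,B1 rp1 wp0
slot 3 (MEM): stall RD_PORT — free A0,Mu1,Ld2,B1 rp1 wp0
slot 4 (MEM): stall WR_PORT — free A0,Mu1,Ld2,B1 rp1 wp0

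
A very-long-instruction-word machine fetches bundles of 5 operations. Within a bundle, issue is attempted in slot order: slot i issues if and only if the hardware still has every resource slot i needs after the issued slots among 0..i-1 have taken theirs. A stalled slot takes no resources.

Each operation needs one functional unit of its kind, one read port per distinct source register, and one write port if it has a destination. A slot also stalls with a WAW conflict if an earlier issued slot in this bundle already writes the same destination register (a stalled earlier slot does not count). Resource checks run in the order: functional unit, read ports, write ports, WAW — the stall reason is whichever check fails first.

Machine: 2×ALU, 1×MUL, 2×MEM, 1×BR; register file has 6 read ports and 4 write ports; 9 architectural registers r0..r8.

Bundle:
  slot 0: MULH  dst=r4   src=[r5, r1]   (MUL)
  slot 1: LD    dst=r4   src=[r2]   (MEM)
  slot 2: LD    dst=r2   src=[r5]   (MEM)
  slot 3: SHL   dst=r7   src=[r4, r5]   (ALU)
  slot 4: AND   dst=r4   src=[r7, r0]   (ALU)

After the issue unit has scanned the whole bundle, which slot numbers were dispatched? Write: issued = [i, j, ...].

issued = [0, 2, 3]

(0) want 1×MUL +2rd +1wr — yes → AL2|MU0|ME2|BR1|rd4|wr3
(1) want 1×MEM +1rd +1wr — WAW → AL2|MU0|ME2|BR1|rd4|wr3
(2) want 1×MEM +1rd +1wr — yes → AL2|MU0|ME1|BR1|rd3|wr2
(3) want 1×ALU +2rd +1wr — yes → AL1|MU0|ME1|BR1|rd1|wr1
(4) want 1×ALU +2rd +1wr — RD_PORT → AL1|MU0|ME1|BR1|rd1|wr1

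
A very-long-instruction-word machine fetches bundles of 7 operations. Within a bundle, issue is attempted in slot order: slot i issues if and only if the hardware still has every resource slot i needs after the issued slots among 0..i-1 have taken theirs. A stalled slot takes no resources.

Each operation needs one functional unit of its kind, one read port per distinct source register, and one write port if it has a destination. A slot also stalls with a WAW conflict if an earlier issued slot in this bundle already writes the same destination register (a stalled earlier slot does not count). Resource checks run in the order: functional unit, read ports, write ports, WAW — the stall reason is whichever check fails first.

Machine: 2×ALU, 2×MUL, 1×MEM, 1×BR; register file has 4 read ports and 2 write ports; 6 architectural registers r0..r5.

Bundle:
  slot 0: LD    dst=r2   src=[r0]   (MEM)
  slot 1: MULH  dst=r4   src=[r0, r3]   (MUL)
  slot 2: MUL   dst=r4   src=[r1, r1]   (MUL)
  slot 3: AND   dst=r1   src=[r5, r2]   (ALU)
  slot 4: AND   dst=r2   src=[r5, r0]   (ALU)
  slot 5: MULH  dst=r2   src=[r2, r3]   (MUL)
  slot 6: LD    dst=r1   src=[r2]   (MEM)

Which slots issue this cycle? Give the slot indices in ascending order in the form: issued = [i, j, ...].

  0. MEM→r2 ⇒ go  {2A/2Mu/0Ld/1B | 3r 1w}
  1. MUL→r4 ⇒ go  {2A/1Mu/0Ld/1B | 1r 0w}
  2. MUL→r4 ⇒ no(WR_PORT)  {2A/1Mu/0Ld/1B | 1r 0w}
  3. ALU→r1 ⇒ no(RD_PORT)  {2A/1Mu/0Ld/1B | 1r 0w}
  4. ALU→r2 ⇒ no(RD_PORT)  {2A/1Mu/0Ld/1B | 1r 0w}
  5. MUL→r2 ⇒ no(RD_PORT)  {2A/1Mu/0Ld/1B | 1r 0w}
  6. MEM→r1 ⇒ no(FU)  {2A/1Mu/0Ld/1B | 1r 0w}

issued = [0, 1]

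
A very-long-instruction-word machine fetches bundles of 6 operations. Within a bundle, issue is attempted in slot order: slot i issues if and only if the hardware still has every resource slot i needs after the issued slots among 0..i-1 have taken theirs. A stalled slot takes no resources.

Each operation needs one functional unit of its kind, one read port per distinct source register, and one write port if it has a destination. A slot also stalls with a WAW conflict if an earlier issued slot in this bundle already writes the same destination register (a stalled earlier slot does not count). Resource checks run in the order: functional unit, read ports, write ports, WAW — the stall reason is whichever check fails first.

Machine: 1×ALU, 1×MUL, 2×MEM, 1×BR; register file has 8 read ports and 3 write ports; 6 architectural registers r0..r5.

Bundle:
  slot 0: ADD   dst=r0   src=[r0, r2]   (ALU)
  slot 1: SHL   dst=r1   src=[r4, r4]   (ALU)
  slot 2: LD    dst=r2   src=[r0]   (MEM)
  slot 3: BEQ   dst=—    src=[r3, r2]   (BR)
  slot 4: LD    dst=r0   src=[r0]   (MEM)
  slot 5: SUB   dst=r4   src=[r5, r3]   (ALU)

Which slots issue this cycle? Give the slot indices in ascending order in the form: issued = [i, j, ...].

issued = [0, 2, 3]

(0) want 1×ALU +2rd +1wr — yes → AL0|MU1|ME2|BR1|rd6|wr2
(1) want 1×ALU +1rd +1wr — FU → AL0|MU1|ME2|BR1|rd6|wr2
(2) want 1×MEM +1rd +1wr — yes → AL0|MU1|ME1|BR1|rd5|wr1
(3) want 1×BR +2rd +0wr — yes → AL0|MU1|ME1|BR0|rd3|wr1
(4) want 1×MEM +1rd +1wr — WAW → AL0|MU1|ME1|BR0|rd3|wr1
(5) want 1×ALU +2rd +1wr — FU → AL0|MU1|ME1|BR0|rd3|wr1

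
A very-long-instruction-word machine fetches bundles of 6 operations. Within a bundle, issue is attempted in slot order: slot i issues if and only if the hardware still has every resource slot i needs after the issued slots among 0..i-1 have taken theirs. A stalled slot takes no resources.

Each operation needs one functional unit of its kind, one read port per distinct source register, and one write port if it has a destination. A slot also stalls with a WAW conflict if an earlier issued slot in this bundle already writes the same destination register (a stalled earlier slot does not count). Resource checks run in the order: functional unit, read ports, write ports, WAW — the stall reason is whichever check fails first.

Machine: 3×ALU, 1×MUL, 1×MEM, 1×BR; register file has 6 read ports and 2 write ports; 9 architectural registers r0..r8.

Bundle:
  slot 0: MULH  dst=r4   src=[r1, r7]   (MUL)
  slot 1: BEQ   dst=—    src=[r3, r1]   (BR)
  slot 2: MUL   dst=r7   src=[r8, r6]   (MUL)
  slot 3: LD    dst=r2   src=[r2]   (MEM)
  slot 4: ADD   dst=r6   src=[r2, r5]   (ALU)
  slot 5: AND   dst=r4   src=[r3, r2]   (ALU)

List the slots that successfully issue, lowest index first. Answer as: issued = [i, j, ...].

  0. MUL→r4 ⇒ go  {3A/0Mu/1Ld/1B | 4r 1w}
  1. BR ⇒ go  {3A/0Mu/1Ld/0B | 2r 1w}
  2. MUL→r7 ⇒ no(FU)  {3A/0Mu/1Ld/0B | 2r 1w}
  3. MEM→r2 ⇒ go  {3A/0Mu/0Ld/0B | 1r 0w}
  4. ALU→r6 ⇒ no(RD_PORT)  {3A/0Mu/0Ld/0B | 1r 0w}
  5. ALU→r4 ⇒ no(RD_PORT)  {3A/0Mu/0Ld/0B | 1r 0w}

issued = [0, 1, 3]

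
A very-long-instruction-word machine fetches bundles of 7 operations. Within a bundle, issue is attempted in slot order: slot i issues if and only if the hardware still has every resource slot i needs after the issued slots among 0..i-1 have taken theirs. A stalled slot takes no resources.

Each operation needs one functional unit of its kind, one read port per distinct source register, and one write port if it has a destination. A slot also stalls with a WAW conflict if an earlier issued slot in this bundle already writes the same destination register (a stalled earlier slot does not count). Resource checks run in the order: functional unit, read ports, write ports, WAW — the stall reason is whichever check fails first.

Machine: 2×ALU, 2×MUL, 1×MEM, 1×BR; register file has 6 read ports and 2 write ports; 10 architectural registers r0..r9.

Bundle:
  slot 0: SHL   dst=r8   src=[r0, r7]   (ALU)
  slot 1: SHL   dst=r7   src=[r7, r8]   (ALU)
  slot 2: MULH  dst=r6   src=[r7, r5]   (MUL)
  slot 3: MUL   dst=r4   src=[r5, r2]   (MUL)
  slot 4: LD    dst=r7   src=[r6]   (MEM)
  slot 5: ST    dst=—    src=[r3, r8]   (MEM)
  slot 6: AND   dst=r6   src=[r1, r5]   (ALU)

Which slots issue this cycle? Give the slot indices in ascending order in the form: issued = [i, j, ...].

slot 0 (ALU): ISSUE — free A1,Mu2,Ld1,B1 rp4 wp1
slot 1 (ALU): ISSUE — free A0,Mu2,Ld1,B1 rp2 wp0
slot 2 (MUL): stall WR_PORT — free A0,Mu2,Ld1,B1 rp2 wp0
slot 3 (MUL): stall WR_PORT — free A0,Mu2,Ld1,B1 rp2 wp0
slot 4 (MEM): stall WR_PORT — free A0,Mu2,Ld1,B1 rp2 wp0
slot 5 (MEM): ISSUE — free A0,Mu2,Ld0,B1 rp0 wp0
slot 6 (ALU): stall FU — free A0,Mu2,Ld0,B1 rp0 wp0

issued = [0, 1, 5]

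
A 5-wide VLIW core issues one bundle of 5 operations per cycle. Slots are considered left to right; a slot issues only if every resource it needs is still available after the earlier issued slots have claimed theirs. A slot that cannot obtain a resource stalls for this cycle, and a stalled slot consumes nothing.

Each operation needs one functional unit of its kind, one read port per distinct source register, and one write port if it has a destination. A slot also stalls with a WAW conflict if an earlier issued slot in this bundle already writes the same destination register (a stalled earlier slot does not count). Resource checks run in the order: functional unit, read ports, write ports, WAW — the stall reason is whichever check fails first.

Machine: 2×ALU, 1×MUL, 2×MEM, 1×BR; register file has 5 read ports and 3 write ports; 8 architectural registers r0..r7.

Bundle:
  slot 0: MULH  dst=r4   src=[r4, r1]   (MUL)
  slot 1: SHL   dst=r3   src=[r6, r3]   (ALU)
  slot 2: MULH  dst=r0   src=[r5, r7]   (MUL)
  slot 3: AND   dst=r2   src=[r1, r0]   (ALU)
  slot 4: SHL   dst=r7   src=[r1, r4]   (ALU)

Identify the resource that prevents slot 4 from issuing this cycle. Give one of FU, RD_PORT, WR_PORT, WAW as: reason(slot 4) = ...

[0] MUL needs rd=2 wr=1: ok; after: ALU=2 MUL=0 MEM=2 BR=1, R=3, W=2
[1] ALU needs rd=2 wr=1: ok; after: ALU=1 MUL=0 MEM=2 BR=1, R=1, W=1
[2] MUL needs rd=2 wr=1: FU; after: ALU=1 MUL=0 MEM=2 BR=1, R=1, W=1
[3] ALU needs rd=2 wr=1: RD_PORT; after: ALU=1 MUL=0 MEM=2 BR=1, R=1, W=1
[4] ALU needs rd=2 wr=1: RD_PORT; after: ALU=1 MUL=0 MEM=2 BR=1, R=1, W=1

reason(slot 4) = RD_PORT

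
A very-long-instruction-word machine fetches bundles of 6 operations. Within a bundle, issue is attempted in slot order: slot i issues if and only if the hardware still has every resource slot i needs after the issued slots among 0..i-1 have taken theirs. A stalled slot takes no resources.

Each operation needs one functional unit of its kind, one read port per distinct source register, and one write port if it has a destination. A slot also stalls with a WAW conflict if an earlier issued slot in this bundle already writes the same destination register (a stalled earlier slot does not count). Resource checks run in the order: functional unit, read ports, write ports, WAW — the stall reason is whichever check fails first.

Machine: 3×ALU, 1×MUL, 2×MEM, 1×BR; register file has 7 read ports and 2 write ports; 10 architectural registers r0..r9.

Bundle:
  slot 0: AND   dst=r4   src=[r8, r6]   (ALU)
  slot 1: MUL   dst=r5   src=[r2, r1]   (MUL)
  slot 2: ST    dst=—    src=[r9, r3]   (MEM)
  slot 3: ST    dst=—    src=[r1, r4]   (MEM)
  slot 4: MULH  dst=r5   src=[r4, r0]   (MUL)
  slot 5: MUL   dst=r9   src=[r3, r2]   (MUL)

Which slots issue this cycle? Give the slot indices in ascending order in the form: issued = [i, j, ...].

issued = [0, 1, 2]

#0 ALU src=r8,r6 dispatched  <A:2 Mu:1 Ld:2 B:1 rd:5 wr:1>
#1 MUL src=r2,r1 dispatched  <A:2 Mu:0 Ld:2 B:1 rd:3 wr:0>
#2 MEM src=r9,r3 dispatched  <A:2 Mu:0 Ld:1 B:1 rd:1 wr:0>
#3 MEM src=r1,r4 held:RD_PORT  <A:2 Mu:0 Ld:1 B:1 rd:1 wr:0>
#4 MUL src=r4,r0 held:FU  <A:2 Mu:0 Ld:1 B:1 rd:1 wr:0>
#5 MUL src=r3,r2 held:FU  <A:2 Mu:0 Ld:1 B:1 rd:1 wr:0>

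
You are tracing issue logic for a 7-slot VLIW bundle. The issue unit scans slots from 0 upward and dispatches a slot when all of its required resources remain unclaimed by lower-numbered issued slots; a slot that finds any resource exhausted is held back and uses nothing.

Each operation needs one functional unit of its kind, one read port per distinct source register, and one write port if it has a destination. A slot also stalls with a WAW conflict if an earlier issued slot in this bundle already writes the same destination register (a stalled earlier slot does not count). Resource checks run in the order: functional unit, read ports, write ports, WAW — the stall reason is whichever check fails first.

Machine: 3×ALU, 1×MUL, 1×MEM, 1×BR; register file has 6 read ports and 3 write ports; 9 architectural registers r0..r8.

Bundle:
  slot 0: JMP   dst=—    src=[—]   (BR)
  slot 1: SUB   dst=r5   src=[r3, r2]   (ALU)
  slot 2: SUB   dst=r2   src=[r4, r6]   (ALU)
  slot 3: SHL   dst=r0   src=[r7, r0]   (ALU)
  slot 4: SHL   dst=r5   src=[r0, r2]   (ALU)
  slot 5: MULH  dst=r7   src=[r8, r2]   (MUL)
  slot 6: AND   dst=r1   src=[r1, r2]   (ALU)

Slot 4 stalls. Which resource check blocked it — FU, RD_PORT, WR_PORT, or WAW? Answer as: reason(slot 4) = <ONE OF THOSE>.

[0] BR needs rd=0 wr=0: ok; after: ALU=3 MUL=1 MEM=1 BR=0, R=6, W=3
[1] ALU needs rd=2 wr=1: ok; after: ALU=2 MUL=1 MEM=1 BR=0, R=4, W=2
[2] ALU needs rd=2 wr=1: ok; after: ALU=1 MUL=1 MEM=1 BR=0, R=2, W=1
[3] ALU needs rd=2 wr=1: ok; after: ALU=0 MUL=1 MEM=1 BR=0, R=0, W=0
[4] ALU needs rd=2 wr=1: FU; after: ALU=0 MUL=1 MEM=1 BR=0, R=0, W=0
[5] MUL needs rd=2 wr=1: RD_PORT; after: ALU=0 MUL=1 MEM=1 BR=0, R=0, W=0
[6] ALU needs rd=2 wr=1: FU; after: ALU=0 MUL=1 MEM=1 BR=0, R=0, W=0

reason(slot 4) = FU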